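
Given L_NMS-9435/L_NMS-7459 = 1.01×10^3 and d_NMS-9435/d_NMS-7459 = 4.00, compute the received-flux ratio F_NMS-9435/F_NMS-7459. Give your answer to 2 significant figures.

F = L/(4πd²), so F_NMS-9435/F_NMS-7459 = (L_NMS-9435/L_NMS-7459) / (d_NMS-9435/d_NMS-7459)²
= 1.01×10^3 / (4.00)² = 1.01×10^3 / 16.00 = 63.12.

63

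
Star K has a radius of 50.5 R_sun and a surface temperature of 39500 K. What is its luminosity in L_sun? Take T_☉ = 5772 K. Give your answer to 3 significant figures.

L/L_☉ = (R/R_☉)² (T/T_☉)⁴ = (50.5)² × (39500/5772)⁴
       = 2550 × (6.843)⁴ = 2550 × 2193 = 5.593×10^6.

5.59×10^6 L_sun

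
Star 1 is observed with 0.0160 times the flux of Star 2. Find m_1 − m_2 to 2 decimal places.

4.49

m_1 − m_2 = −2.5 log₁₀(F_1/F_2) = −2.5 log₁₀(0.0160) = −2.5 × (-1.796) = 4.490.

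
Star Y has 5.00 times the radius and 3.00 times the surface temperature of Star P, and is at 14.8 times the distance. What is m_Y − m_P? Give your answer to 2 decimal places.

-2.41

L_Y/L_P = (5.00)²(3.00)⁴ = 2025.
F_Y/F_P = (L_Y/L_P)/(d_Y/d_P)² = 2025/219.0 = 9.245.
m_Y − m_P = −2.5 log₁₀(9.245) = -2.41.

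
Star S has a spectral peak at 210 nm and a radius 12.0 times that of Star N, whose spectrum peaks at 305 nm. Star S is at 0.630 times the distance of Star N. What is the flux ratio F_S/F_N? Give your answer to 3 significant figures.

Wien's law: T_S/T_N = λ_N/λ_S = 305/210 = 1.452.
L_S/L_N = (R_S/R_N)²(T_S/T_N)⁴ = (12.0)²(1.452)⁴ = 640.7.
F_S/F_N = (L_S/L_N)/(d_S/d_N)² = 640.7/(0.630)² = 1614.

1.61×10^3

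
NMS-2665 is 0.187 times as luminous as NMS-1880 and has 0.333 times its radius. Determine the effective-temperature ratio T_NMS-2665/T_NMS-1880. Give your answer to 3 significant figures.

L ∝ R²T⁴ gives T ∝ (L/R²)^(1/4), so
T_NMS-2665/T_NMS-1880 = (0.187 / 0.333²)^(1/4) = (1.686)^(1/4) = 1.140.

1.14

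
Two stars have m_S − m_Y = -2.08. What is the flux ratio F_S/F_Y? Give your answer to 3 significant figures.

F_S/F_Y = 10^(−(m_S − m_Y)/2.5) = 10^(2.08/2.5) = 10^0.832 = 6.792.

6.79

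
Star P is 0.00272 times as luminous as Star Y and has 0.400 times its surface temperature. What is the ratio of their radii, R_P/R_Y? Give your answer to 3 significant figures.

0.326

L ∝ R²T⁴ gives R ∝ √L / T², so
R_P/R_Y = √(0.00272) / (0.400)² = 0.05215 / 0.1600 = 0.3260.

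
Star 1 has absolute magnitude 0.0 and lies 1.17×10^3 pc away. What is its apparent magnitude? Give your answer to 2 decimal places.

m = M + 5 log₁₀(d/10 pc) = 0.0 + 5 log₁₀(1.17×10^3/10)
  = 0.0 + 5 × 2.068 = 0.0 + 10.34 = 10.34.

10.34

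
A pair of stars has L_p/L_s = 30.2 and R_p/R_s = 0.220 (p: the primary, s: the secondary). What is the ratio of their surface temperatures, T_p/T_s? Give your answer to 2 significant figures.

5.0

L ∝ R²T⁴ gives T ∝ (L/R²)^(1/4), so
T_p/T_s = (30.2 / 0.220²)^(1/4) = (624.0)^(1/4) = 4.998.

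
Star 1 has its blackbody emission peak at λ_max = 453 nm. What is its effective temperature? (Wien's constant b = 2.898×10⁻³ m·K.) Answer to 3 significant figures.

6.40×10^3 K

T = b/λ_max = 2.898×10⁻³ / (453×10⁻⁹) = 6397 K.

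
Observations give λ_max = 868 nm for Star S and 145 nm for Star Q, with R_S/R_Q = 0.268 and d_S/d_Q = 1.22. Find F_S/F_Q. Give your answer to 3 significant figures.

3.76×10^-5

Wien's law: T_S/T_Q = λ_Q/λ_S = 145/868 = 0.1671.
L_S/L_Q = (R_S/R_Q)²(T_S/T_Q)⁴ = (0.268)²(0.1671)⁴ = 5.593×10^-5.
F_S/F_Q = (L_S/L_Q)/(d_S/d_Q)² = 5.593×10^-5/(1.22)² = 3.758×10^-5.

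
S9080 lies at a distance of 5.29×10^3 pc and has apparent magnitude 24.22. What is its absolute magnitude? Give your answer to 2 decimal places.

10.60

M = m − 5 log₁₀(d/10 pc) = 24.22 − 5 log₁₀(5.29×10^3/10)
  = 24.22 − 5 × 2.723 = 24.22 − 13.62 = 10.60.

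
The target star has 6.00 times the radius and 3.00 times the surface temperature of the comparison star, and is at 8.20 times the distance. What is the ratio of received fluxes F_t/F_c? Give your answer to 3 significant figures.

L_t/L_c = (R_t/R_c)²(T_t/T_c)⁴ = (6.00)² × (3.00)⁴ = 2916.
F_t/F_c = (L_t/L_c)/(d_t/d_c)² = 2916 / (8.20)² = 43.37.

43.4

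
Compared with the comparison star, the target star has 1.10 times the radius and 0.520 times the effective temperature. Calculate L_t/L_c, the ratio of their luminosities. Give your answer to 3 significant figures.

From the Stefan–Boltzmann law, L ∝ R²T⁴, so
L_t/L_c = (R_t/R_c)² (T_t/T_c)⁴ = (1.10)² × (0.520)⁴ = 1.210 × 0.07312 = 0.08847.

0.0885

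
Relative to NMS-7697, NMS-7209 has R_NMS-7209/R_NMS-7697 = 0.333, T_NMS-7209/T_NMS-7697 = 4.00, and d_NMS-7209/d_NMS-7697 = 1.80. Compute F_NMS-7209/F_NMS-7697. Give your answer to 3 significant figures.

8.76

L_NMS-7209/L_NMS-7697 = (R_NMS-7209/R_NMS-7697)²(T_NMS-7209/T_NMS-7697)⁴ = (0.333)² × (4.00)⁴ = 28.39.
F_NMS-7209/F_NMS-7697 = (L_NMS-7209/L_NMS-7697)/(d_NMS-7209/d_NMS-7697)² = 28.39 / (1.80)² = 8.762.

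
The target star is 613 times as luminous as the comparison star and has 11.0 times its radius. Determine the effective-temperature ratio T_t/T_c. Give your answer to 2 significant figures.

L ∝ R²T⁴ gives T ∝ (L/R²)^(1/4), so
T_t/T_c = (613 / 11.0²)^(1/4) = (5.066)^(1/4) = 1.500.

1.5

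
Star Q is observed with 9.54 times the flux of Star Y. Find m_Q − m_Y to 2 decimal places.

-2.45

m_Q − m_Y = −2.5 log₁₀(F_Q/F_Y) = −2.5 log₁₀(9.54) = −2.5 × (0.980) = -2.449.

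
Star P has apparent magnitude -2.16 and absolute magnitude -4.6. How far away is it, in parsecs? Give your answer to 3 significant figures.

m − M = 5 log₁₀(d/10 pc)
-2.16 − (-4.6) = 2.44 = 5 log₁₀(d/10)
d = 10 × 10^(2.44/5) = 10 × 10^0.488 = 30.76 pc.

30.8 pc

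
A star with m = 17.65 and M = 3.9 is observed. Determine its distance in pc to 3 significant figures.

m − M = 5 log₁₀(d/10 pc)
17.65 − (3.9) = 13.75 = 5 log₁₀(d/10)
d = 10 × 10^(13.75/5) = 10 × 10^2.750 = 5623 pc.

5.62×10^3 pc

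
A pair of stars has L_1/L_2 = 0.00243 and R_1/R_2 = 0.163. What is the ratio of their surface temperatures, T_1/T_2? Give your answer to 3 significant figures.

L ∝ R²T⁴ gives T ∝ (L/R²)^(1/4), so
T_1/T_2 = (0.00243 / 0.163²)^(1/4) = (0.09146)^(1/4) = 0.5499.

0.550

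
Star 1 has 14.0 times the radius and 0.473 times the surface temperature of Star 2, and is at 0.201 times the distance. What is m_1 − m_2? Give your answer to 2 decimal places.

-5.96

L_1/L_2 = (14.0)²(0.473)⁴ = 9.811.
F_1/F_2 = (L_1/L_2)/(d_1/d_2)² = 9.811/0.04040 = 242.8.
m_1 − m_2 = −2.5 log₁₀(242.8) = -5.96.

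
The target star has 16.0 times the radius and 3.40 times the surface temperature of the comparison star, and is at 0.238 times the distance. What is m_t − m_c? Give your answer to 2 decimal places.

-14.45

L_t/L_c = (16.0)²(3.40)⁴ = 3.421×10^4.
F_t/F_c = (L_t/L_c)/(d_t/d_c)² = 3.421×10^4/0.05664 = 6.040×10^5.
m_t − m_c = −2.5 log₁₀(6.040×10^5) = -14.45.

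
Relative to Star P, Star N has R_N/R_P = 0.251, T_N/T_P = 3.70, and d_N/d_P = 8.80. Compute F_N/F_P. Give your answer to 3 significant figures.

0.152

L_N/L_P = (R_N/R_P)²(T_N/T_P)⁴ = (0.251)² × (3.70)⁴ = 11.81.
F_N/F_P = (L_N/L_P)/(d_N/d_P)² = 11.81 / (8.80)² = 0.1525.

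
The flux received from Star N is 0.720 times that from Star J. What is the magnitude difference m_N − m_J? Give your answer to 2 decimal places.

0.36

m_N − m_J = −2.5 log₁₀(F_N/F_J) = −2.5 log₁₀(0.720) = −2.5 × (-0.143) = 0.357.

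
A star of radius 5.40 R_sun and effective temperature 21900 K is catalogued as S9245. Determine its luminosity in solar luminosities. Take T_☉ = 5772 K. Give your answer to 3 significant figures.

6.04×10^3 solar luminosities

L/L_☉ = (R/R_☉)² (T/T_☉)⁴ = (5.40)² × (21900/5772)⁴
       = 29.16 × (3.794)⁴ = 29.16 × 207.2 = 6043.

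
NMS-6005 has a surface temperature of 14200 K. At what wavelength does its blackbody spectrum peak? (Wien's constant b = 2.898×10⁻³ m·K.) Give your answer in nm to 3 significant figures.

204 nm

λ_max = b/T = 2.898×10⁻³ / 14200 = 2.04×10^-7 m = 204.1 nm.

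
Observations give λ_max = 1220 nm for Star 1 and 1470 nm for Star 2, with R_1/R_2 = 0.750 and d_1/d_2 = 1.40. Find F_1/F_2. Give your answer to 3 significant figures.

Wien's law: T_1/T_2 = λ_2/λ_1 = 1470/1220 = 1.205.
L_1/L_2 = (R_1/R_2)²(T_1/T_2)⁴ = (0.750)²(1.205)⁴ = 1.186.
F_1/F_2 = (L_1/L_2)/(d_1/d_2)² = 1.186/(1.40)² = 0.6049.

0.605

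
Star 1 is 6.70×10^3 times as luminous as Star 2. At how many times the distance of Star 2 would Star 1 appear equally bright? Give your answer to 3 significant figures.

81.9

Equal flux requires L_1/d_1² = L_2/d_2², so d_1/d_2 = √(L_1/L_2)
= √(6.70×10^3) = 81.85.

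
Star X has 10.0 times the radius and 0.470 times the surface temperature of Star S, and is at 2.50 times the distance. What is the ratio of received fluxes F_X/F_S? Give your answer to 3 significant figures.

L_X/L_S = (R_X/R_S)²(T_X/T_S)⁴ = (10.0)² × (0.470)⁴ = 4.880.
F_X/F_S = (L_X/L_S)/(d_X/d_S)² = 4.880 / (2.50)² = 0.7807.

0.781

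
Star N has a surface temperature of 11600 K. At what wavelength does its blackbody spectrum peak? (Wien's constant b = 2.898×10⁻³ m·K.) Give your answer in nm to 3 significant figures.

250 nm

λ_max = b/T = 2.898×10⁻³ / 11600 = 2.50×10^-7 m = 249.8 nm.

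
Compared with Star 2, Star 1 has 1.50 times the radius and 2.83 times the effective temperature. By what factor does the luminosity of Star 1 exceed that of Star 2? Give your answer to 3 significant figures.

From the Stefan–Boltzmann law, L ∝ R²T⁴, so
L_1/L_2 = (R_1/R_2)² (T_1/T_2)⁴ = (1.50)² × (2.83)⁴ = 2.250 × 64.14 = 144.3.

144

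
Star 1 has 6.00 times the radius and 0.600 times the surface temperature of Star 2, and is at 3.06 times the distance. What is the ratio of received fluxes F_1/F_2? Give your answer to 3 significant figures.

L_1/L_2 = (R_1/R_2)²(T_1/T_2)⁴ = (6.00)² × (0.600)⁴ = 4.666.
F_1/F_2 = (L_1/L_2)/(d_1/d_2)² = 4.666 / (3.06)² = 0.4983.

0.498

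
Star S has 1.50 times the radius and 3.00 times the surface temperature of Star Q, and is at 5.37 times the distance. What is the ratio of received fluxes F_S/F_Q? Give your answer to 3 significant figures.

6.32

L_S/L_Q = (R_S/R_Q)²(T_S/T_Q)⁴ = (1.50)² × (3.00)⁴ = 182.2.
F_S/F_Q = (L_S/L_Q)/(d_S/d_Q)² = 182.2 / (5.37)² = 6.320.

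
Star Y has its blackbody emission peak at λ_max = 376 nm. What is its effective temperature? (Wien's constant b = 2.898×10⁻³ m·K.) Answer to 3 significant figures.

T = b/λ_max = 2.898×10⁻³ / (376×10⁻⁹) = 7707 K.

7.71×10^3 K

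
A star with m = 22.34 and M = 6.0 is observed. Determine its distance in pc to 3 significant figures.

m − M = 5 log₁₀(d/10 pc)
22.34 − (6.0) = 16.34 = 5 log₁₀(d/10)
d = 10 × 10^(16.34/5) = 10 × 10^3.268 = 1.854×10^4 pc.

1.85×10^4 pc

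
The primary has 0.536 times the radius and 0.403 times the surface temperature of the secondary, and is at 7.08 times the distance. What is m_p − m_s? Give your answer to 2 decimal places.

9.55

L_p/L_s = (0.536)²(0.403)⁴ = 0.007578.
F_p/F_s = (L_p/L_s)/(d_p/d_s)² = 0.007578/50.13 = 1.512×10^-4.
m_p − m_s = −2.5 log₁₀(1.512×10^-4) = 9.55.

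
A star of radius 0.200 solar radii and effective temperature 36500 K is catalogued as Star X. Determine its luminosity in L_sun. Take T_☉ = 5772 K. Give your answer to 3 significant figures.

L/L_☉ = (R/R_☉)² (T/T_☉)⁴ = (0.200)² × (36500/5772)⁴
       = 0.04000 × (6.324)⁴ = 0.04000 × 1599 = 63.96.

64.0 L_sun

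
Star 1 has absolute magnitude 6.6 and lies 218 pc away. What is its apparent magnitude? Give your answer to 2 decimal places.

13.29

m = M + 5 log₁₀(d/10 pc) = 6.6 + 5 log₁₀(218/10)
  = 6.6 + 5 × 1.338 = 6.6 + 6.69 = 13.29.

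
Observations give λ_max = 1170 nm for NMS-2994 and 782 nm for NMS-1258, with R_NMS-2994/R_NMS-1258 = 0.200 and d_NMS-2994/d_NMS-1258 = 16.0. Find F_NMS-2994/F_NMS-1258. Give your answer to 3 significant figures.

Wien's law: T_NMS-2994/T_NMS-1258 = λ_NMS-1258/λ_NMS-2994 = 782/1170 = 0.6684.
L_NMS-2994/L_NMS-1258 = (R_NMS-2994/R_NMS-1258)²(T_NMS-2994/T_NMS-1258)⁴ = (0.200)²(0.6684)⁴ = 0.007983.
F_NMS-2994/F_NMS-1258 = (L_NMS-2994/L_NMS-1258)/(d_NMS-2994/d_NMS-1258)² = 0.007983/(16.0)² = 3.118×10^-5.

3.12×10^-5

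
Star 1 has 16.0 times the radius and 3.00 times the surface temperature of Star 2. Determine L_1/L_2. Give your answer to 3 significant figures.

2.07×10^4

From the Stefan–Boltzmann law, L ∝ R²T⁴, so
L_1/L_2 = (R_1/R_2)² (T_1/T_2)⁴ = (16.0)² × (3.00)⁴ = 256.0 × 81.00 = 2.074×10^4.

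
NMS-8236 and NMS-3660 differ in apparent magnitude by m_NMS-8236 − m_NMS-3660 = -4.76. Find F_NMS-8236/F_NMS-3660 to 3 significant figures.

F_NMS-8236/F_NMS-3660 = 10^(−(m_NMS-8236 − m_NMS-3660)/2.5) = 10^(4.76/2.5) = 10^1.904 = 80.17.

80.2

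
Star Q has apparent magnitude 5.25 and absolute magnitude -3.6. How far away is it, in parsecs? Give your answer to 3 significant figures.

m − M = 5 log₁₀(d/10 pc)
5.25 − (-3.6) = 8.85 = 5 log₁₀(d/10)
d = 10 × 10^(8.85/5) = 10 × 10^1.770 = 588.8 pc.

589 pc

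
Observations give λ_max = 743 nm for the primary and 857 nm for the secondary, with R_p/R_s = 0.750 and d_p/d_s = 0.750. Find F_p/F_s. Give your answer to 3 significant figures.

Wien's law: T_p/T_s = λ_s/λ_p = 857/743 = 1.153.
L_p/L_s = (R_p/R_s)²(T_p/T_s)⁴ = (0.750)²(1.153)⁴ = 0.9956.
F_p/F_s = (L_p/L_s)/(d_p/d_s)² = 0.9956/(0.750)² = 1.770.

1.77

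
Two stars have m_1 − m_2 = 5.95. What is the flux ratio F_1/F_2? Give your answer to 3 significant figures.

0.00417

F_1/F_2 = 10^(−(m_1 − m_2)/2.5) = 10^(-5.95/2.5) = 10^-2.380 = 0.004169.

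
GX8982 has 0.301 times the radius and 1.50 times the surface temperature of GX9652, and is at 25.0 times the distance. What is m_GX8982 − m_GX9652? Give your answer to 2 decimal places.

L_GX8982/L_GX9652 = (0.301)²(1.50)⁴ = 0.4587.
F_GX8982/F_GX9652 = (L_GX8982/L_GX9652)/(d_GX8982/d_GX9652)² = 0.4587/625.0 = 7.339×10^-4.
m_GX8982 − m_GX9652 = −2.5 log₁₀(7.339×10^-4) = 7.84.

7.84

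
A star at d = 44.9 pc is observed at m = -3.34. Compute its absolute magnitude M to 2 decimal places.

-6.60

M = m − 5 log₁₀(d/10 pc) = -3.34 − 5 log₁₀(44.9/10)
  = -3.34 − 5 × 0.652 = -3.34 − 3.26 = -6.60.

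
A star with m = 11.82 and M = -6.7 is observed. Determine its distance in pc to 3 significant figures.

5.06×10^4 pc

m − M = 5 log₁₀(d/10 pc)
11.82 − (-6.7) = 18.52 = 5 log₁₀(d/10)
d = 10 × 10^(18.52/5) = 10 × 10^3.704 = 5.058×10^4 pc.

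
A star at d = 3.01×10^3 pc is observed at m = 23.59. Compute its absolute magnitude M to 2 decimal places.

M = m − 5 log₁₀(d/10 pc) = 23.59 − 5 log₁₀(3.01×10^3/10)
  = 23.59 − 5 × 2.479 = 23.59 − 12.39 = 11.20.

11.20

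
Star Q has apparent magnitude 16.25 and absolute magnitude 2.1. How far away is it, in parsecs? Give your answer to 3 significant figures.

m − M = 5 log₁₀(d/10 pc)
16.25 − (2.1) = 14.15 = 5 log₁₀(d/10)
d = 10 × 10^(14.15/5) = 10 × 10^2.830 = 6761 pc.

6.76×10^3 pc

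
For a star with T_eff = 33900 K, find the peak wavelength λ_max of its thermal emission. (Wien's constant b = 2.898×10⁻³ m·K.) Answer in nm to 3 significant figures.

λ_max = b/T = 2.898×10⁻³ / 33900 = 8.55×10^-8 m = 85.49 nm.

85.5 nm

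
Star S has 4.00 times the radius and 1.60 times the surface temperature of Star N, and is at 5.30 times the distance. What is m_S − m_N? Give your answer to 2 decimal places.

L_S/L_N = (4.00)²(1.60)⁴ = 104.9.
F_S/F_N = (L_S/L_N)/(d_S/d_N)² = 104.9/28.09 = 3.733.
m_S − m_N = −2.5 log₁₀(3.733) = -1.43.

-1.43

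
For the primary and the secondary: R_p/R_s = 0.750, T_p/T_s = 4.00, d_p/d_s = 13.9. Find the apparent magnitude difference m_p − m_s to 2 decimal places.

L_p/L_s = (0.750)²(4.00)⁴ = 144.0.
F_p/F_s = (L_p/L_s)/(d_p/d_s)² = 144.0/193.2 = 0.7453.
m_p − m_s = −2.5 log₁₀(0.7453) = 0.32.

0.32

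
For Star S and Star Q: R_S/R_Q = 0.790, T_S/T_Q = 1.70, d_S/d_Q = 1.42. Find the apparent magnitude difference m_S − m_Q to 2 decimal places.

L_S/L_Q = (0.790)²(1.70)⁴ = 5.213.
F_S/F_Q = (L_S/L_Q)/(d_S/d_Q)² = 5.213/2.016 = 2.585.
m_S − m_Q = −2.5 log₁₀(2.585) = -1.03.

-1.03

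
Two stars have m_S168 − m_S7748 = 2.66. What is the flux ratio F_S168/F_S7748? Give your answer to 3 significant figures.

0.0863

F_S168/F_S7748 = 10^(−(m_S168 − m_S7748)/2.5) = 10^(-2.66/2.5) = 10^-1.064 = 0.08630.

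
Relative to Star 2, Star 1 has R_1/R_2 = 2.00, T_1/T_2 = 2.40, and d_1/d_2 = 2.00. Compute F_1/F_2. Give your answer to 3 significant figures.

L_1/L_2 = (R_1/R_2)²(T_1/T_2)⁴ = (2.00)² × (2.40)⁴ = 132.7.
F_1/F_2 = (L_1/L_2)/(d_1/d_2)² = 132.7 / (2.00)² = 33.18.

33.2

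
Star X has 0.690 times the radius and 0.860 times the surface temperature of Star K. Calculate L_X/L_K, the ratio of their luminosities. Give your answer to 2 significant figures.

From the Stefan–Boltzmann law, L ∝ R²T⁴, so
L_X/L_K = (R_X/R_K)² (T_X/T_K)⁴ = (0.690)² × (0.860)⁴ = 0.4761 × 0.5470 = 0.2604.

0.26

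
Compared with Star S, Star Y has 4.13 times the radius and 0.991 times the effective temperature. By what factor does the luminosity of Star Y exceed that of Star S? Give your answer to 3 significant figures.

From the Stefan–Boltzmann law, L ∝ R²T⁴, so
L_Y/L_S = (R_Y/R_S)² (T_Y/T_S)⁴ = (4.13)² × (0.991)⁴ = 17.06 × 0.9645 = 16.45.

16.5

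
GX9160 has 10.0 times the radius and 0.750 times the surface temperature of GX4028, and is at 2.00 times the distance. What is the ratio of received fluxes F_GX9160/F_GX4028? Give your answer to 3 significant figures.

7.91

L_GX9160/L_GX4028 = (R_GX9160/R_GX4028)²(T_GX9160/T_GX4028)⁴ = (10.0)² × (0.750)⁴ = 31.64.
F_GX9160/F_GX4028 = (L_GX9160/L_GX4028)/(d_GX9160/d_GX4028)² = 31.64 / (2.00)² = 7.910.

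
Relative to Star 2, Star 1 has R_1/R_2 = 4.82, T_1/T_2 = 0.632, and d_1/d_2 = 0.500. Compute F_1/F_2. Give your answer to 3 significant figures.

L_1/L_2 = (R_1/R_2)²(T_1/T_2)⁴ = (4.82)² × (0.632)⁴ = 3.706.
F_1/F_2 = (L_1/L_2)/(d_1/d_2)² = 3.706 / (0.500)² = 14.83.

14.8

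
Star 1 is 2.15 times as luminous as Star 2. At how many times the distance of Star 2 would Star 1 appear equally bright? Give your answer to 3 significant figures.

1.47

Equal flux requires L_1/d_1² = L_2/d_2², so d_1/d_2 = √(L_1/L_2)
= √(2.15) = 1.466.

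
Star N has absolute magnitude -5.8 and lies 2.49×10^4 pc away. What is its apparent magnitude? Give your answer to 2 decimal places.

m = M + 5 log₁₀(d/10 pc) = -5.8 + 5 log₁₀(2.49×10^4/10)
  = -5.8 + 5 × 3.396 = -5.8 + 16.98 = 11.18.

11.18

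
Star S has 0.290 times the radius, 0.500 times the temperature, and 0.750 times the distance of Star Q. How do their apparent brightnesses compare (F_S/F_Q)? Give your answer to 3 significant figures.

L_S/L_Q = (R_S/R_Q)²(T_S/T_Q)⁴ = (0.290)² × (0.500)⁴ = 0.005256.
F_S/F_Q = (L_S/L_Q)/(d_S/d_Q)² = 0.005256 / (0.750)² = 0.009344.

0.00934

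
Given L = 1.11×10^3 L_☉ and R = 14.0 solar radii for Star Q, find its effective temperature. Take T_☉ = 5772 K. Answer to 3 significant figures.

T/T_☉ = (L/L_☉)^(1/4) / (R/R_☉)^(1/2)
T = 5772 × (1.11×10^3)^(1/4) / √(14.0) = 5772 × 5.772 / 3.742 = 8904 K.

8.90×10^3 K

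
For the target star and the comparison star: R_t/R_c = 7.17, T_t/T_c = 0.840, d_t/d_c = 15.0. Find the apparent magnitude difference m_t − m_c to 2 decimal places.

2.36

L_t/L_c = (7.17)²(0.840)⁴ = 25.60.
F_t/F_c = (L_t/L_c)/(d_t/d_c)² = 25.60/225.0 = 0.1138.
m_t − m_c = −2.5 log₁₀(0.1138) = 2.36.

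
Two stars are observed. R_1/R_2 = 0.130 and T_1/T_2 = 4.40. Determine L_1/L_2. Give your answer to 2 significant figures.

From the Stefan–Boltzmann law, L ∝ R²T⁴, so
L_1/L_2 = (R_1/R_2)² (T_1/T_2)⁴ = (0.130)² × (4.40)⁴ = 0.01690 × 374.8 = 6.334.

6.3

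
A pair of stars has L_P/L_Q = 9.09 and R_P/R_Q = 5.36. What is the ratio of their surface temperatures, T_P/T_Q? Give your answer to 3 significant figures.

L ∝ R²T⁴ gives T ∝ (L/R²)^(1/4), so
T_P/T_Q = (9.09 / 5.36²)^(1/4) = (0.3164)^(1/4) = 0.7500.

0.750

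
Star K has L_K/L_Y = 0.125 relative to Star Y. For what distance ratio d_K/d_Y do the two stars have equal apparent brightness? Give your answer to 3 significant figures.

Equal flux requires L_K/d_K² = L_Y/d_Y², so d_K/d_Y = √(L_K/L_Y)
= √(0.125) = 0.3536.

0.354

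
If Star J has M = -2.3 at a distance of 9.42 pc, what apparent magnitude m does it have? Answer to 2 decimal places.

m = M + 5 log₁₀(d/10 pc) = -2.3 + 5 log₁₀(9.42/10)
  = -2.3 + 5 × -0.026 = -2.3 + -0.13 = -2.43.

-2.43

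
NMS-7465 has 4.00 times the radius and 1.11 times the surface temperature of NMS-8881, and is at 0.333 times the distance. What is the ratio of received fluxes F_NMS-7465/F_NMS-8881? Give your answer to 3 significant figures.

219

L_NMS-7465/L_NMS-8881 = (R_NMS-7465/R_NMS-8881)²(T_NMS-7465/T_NMS-8881)⁴ = (4.00)² × (1.11)⁴ = 24.29.
F_NMS-7465/F_NMS-8881 = (L_NMS-7465/L_NMS-8881)/(d_NMS-7465/d_NMS-8881)² = 24.29 / (0.333)² = 219.0.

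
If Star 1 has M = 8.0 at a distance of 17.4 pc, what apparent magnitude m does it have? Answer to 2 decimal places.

m = M + 5 log₁₀(d/10 pc) = 8.0 + 5 log₁₀(17.4/10)
  = 8.0 + 5 × 0.241 = 8.0 + 1.20 = 9.20.

9.20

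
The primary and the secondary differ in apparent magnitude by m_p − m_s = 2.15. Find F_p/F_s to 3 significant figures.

F_p/F_s = 10^(−(m_p − m_s)/2.5) = 10^(-2.15/2.5) = 10^-0.860 = 0.1380.

0.138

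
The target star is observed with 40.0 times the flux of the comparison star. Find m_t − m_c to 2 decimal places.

-4.01

m_t − m_c = −2.5 log₁₀(F_t/F_c) = −2.5 log₁₀(40.0) = −2.5 × (1.602) = -4.005.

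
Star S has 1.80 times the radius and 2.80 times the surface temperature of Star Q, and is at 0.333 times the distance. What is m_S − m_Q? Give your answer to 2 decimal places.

-8.14

L_S/L_Q = (1.80)²(2.80)⁴ = 199.1.
F_S/F_Q = (L_S/L_Q)/(d_S/d_Q)² = 199.1/0.1109 = 1796.
m_S − m_Q = −2.5 log₁₀(1796) = -8.14.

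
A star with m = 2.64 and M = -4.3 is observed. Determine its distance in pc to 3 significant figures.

m − M = 5 log₁₀(d/10 pc)
2.64 − (-4.3) = 6.94 = 5 log₁₀(d/10)
d = 10 × 10^(6.94/5) = 10 × 10^1.388 = 244.3 pc.

244 pc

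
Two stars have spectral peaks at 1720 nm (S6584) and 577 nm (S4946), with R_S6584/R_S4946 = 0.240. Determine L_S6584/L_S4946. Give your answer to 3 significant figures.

Wien's law gives T ∝ 1/λ_max, so T_S6584/T_S4946 = λ_S4946/λ_S6584 = 577/1720 = 0.3355.
Then L ∝ R²T⁴ gives L_S6584/L_S4946 = (0.240)² × (0.3355)⁴ = 0.05760 × 0.01266 = 7.295×10^-4.

7.29×10^-4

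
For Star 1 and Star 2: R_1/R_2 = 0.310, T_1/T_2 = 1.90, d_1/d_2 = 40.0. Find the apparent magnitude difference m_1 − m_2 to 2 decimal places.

L_1/L_2 = (0.310)²(1.90)⁴ = 1.252.
F_1/F_2 = (L_1/L_2)/(d_1/d_2)² = 1.252/1600 = 7.827×10^-4.
m_1 − m_2 = −2.5 log₁₀(7.827×10^-4) = 7.77.

7.77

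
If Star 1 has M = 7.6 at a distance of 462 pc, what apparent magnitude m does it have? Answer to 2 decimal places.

m = M + 5 log₁₀(d/10 pc) = 7.6 + 5 log₁₀(462/10)
  = 7.6 + 5 × 1.665 = 7.6 + 8.32 = 15.92.

15.92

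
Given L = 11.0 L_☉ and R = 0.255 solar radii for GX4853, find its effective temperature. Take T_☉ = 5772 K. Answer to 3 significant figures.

T/T_☉ = (L/L_☉)^(1/4) / (R/R_☉)^(1/2)
T = 5772 × (11.0)^(1/4) / √(0.255) = 5772 × 1.821 / 0.5050 = 2.082×10^4 K.

2.08×10^4 K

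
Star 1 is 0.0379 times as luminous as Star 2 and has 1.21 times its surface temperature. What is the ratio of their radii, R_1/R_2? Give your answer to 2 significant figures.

0.13

L ∝ R²T⁴ gives R ∝ √L / T², so
R_1/R_2 = √(0.0379) / (1.21)² = 0.1947 / 1.464 = 0.1330.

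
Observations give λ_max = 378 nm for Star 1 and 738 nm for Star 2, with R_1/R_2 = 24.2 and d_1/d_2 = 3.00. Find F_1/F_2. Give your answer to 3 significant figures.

945

Wien's law: T_1/T_2 = λ_2/λ_1 = 738/378 = 1.952.
L_1/L_2 = (R_1/R_2)²(T_1/T_2)⁴ = (24.2)²(1.952)⁴ = 8509.
F_1/F_2 = (L_1/L_2)/(d_1/d_2)² = 8509/(3.00)² = 945.5.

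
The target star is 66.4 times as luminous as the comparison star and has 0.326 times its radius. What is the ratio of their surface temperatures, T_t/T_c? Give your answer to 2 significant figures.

L ∝ R²T⁴ gives T ∝ (L/R²)^(1/4), so
T_t/T_c = (66.4 / 0.326²)^(1/4) = (624.8)^(1/4) = 5.000.

5.0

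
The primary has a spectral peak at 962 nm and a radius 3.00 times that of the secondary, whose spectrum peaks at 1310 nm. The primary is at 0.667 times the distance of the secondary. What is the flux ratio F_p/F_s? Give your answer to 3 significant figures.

69.6

Wien's law: T_p/T_s = λ_s/λ_p = 1310/962 = 1.362.
L_p/L_s = (R_p/R_s)²(T_p/T_s)⁴ = (3.00)²(1.362)⁴ = 30.95.
F_p/F_s = (L_p/L_s)/(d_p/d_s)² = 30.95/(0.667)² = 69.56.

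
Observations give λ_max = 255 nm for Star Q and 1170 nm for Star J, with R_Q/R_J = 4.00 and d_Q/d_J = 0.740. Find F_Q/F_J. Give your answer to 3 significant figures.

1.29×10^4

Wien's law: T_Q/T_J = λ_J/λ_Q = 1170/255 = 4.588.
L_Q/L_J = (R_Q/R_J)²(T_Q/T_J)⁴ = (4.00)²(4.588)⁴ = 7091.
F_Q/F_J = (L_Q/L_J)/(d_Q/d_J)² = 7091/(0.740)² = 1.295×10^4.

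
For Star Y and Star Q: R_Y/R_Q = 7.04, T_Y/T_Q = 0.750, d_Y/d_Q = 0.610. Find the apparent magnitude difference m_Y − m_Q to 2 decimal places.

-4.06

L_Y/L_Q = (7.04)²(0.750)⁴ = 15.68.
F_Y/F_Q = (L_Y/L_Q)/(d_Y/d_Q)² = 15.68/0.3721 = 42.14.
m_Y − m_Q = −2.5 log₁₀(42.14) = -4.06.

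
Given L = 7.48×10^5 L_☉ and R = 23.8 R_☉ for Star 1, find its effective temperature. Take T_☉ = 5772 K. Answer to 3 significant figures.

T/T_☉ = (L/L_☉)^(1/4) / (R/R_☉)^(1/2)
T = 5772 × (7.48×10^5)^(1/4) / √(23.8) = 5772 × 29.41 / 4.879 = 3.479×10^4 K.

3.48×10^4 K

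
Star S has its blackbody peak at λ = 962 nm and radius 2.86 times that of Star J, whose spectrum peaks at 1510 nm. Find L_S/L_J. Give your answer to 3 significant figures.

Wien's law gives T ∝ 1/λ_max, so T_S/T_J = λ_J/λ_S = 1510/962 = 1.570.
Then L ∝ R²T⁴ gives L_S/L_J = (2.86)² × (1.570)⁴ = 8.180 × 6.070 = 49.65.

49.7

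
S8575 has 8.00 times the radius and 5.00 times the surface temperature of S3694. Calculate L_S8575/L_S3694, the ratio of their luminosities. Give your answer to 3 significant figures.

4.00×10^4

From the Stefan–Boltzmann law, L ∝ R²T⁴, so
L_S8575/L_S3694 = (R_S8575/R_S3694)² (T_S8575/T_S3694)⁴ = (8.00)² × (5.00)⁴ = 64.00 × 625.0 = 4.000×10^4.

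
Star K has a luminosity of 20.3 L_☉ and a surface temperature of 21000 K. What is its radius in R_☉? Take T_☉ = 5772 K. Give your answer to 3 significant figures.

0.340 R_☉

R/R_☉ = √(L/L_☉) / (T/T_☉)² = √(20.3) / (3.638)²
       = 4.506 / 13.24 = 0.3404.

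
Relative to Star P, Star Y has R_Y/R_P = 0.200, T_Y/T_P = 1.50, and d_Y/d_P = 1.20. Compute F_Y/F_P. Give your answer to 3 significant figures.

0.141

L_Y/L_P = (R_Y/R_P)²(T_Y/T_P)⁴ = (0.200)² × (1.50)⁴ = 0.2025.
F_Y/F_P = (L_Y/L_P)/(d_Y/d_P)² = 0.2025 / (1.20)² = 0.1406.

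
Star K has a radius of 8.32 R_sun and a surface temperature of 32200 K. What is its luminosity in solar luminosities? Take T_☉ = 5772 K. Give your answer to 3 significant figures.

6.70×10^4 solar luminosities

L/L_☉ = (R/R_☉)² (T/T_☉)⁴ = (8.32)² × (32200/5772)⁴
       = 69.22 × (5.579)⁴ = 69.22 × 968.5 = 6.704×10^4.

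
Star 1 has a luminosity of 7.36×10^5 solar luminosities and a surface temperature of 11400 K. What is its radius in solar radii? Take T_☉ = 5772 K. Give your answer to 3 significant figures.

220 solar radii

R/R_☉ = √(L/L_☉) / (T/T_☉)² = √(7.36×10^5) / (1.975)²
       = 857.9 / 3.901 = 219.9.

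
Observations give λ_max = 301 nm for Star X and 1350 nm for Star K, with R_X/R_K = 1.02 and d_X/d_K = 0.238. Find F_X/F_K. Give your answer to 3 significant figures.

7.43×10^3

Wien's law: T_X/T_K = λ_K/λ_X = 1350/301 = 4.485.
L_X/L_K = (R_X/R_K)²(T_X/T_K)⁴ = (1.02)²(4.485)⁴ = 421.0.
F_X/F_K = (L_X/L_K)/(d_X/d_K)² = 421.0/(0.238)² = 7432.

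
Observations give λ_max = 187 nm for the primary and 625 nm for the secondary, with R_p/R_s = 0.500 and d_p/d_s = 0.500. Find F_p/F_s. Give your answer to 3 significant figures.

Wien's law: T_p/T_s = λ_s/λ_p = 625/187 = 3.342.
L_p/L_s = (R_p/R_s)²(T_p/T_s)⁴ = (0.500)²(3.342)⁴ = 31.20.
F_p/F_s = (L_p/L_s)/(d_p/d_s)² = 31.20/(0.500)² = 124.8.

125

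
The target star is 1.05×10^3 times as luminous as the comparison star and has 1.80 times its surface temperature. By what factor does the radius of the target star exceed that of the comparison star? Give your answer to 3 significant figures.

L ∝ R²T⁴ gives R ∝ √L / T², so
R_t/R_c = √(1.05×10^3) / (1.80)² = 32.40 / 3.240 = 10.00.

10.0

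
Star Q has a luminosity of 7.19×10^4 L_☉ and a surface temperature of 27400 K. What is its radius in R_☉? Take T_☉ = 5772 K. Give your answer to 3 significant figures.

11.9 R_☉

R/R_☉ = √(L/L_☉) / (T/T_☉)² = √(7.19×10^4) / (4.747)²
       = 268.1 / 22.53 = 11.90.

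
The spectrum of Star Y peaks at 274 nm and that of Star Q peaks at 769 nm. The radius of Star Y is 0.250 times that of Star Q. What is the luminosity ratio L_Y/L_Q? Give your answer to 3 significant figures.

Wien's law gives T ∝ 1/λ_max, so T_Y/T_Q = λ_Q/λ_Y = 769/274 = 2.807.
Then L ∝ R²T⁴ gives L_Y/L_Q = (0.250)² × (2.807)⁴ = 0.06250 × 62.04 = 3.878.

3.88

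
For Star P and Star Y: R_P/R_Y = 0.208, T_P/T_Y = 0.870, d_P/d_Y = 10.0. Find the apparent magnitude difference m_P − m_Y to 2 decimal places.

L_P/L_Y = (0.208)²(0.870)⁴ = 0.02479.
F_P/F_Y = (L_P/L_Y)/(d_P/d_Y)² = 0.02479/100.0 = 2.479×10^-4.
m_P − m_Y = −2.5 log₁₀(2.479×10^-4) = 9.01.

9.01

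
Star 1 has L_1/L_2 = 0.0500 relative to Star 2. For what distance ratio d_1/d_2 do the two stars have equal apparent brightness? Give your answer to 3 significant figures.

0.224

Equal flux requires L_1/d_1² = L_2/d_2², so d_1/d_2 = √(L_1/L_2)
= √(0.0500) = 0.2236.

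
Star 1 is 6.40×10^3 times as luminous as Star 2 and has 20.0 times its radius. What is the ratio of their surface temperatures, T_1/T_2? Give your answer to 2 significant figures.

L ∝ R²T⁴ gives T ∝ (L/R²)^(1/4), so
T_1/T_2 = (6.40×10^3 / 20.0²)^(1/4) = (16.00)^(1/4) = 2.000.

2.0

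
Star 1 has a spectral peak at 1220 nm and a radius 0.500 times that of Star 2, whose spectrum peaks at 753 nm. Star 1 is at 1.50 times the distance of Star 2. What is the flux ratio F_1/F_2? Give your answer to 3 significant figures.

Wien's law: T_1/T_2 = λ_2/λ_1 = 753/1220 = 0.6172.
L_1/L_2 = (R_1/R_2)²(T_1/T_2)⁴ = (0.500)²(0.6172)⁴ = 0.03628.
F_1/F_2 = (L_1/L_2)/(d_1/d_2)² = 0.03628/(1.50)² = 0.01612.

0.0161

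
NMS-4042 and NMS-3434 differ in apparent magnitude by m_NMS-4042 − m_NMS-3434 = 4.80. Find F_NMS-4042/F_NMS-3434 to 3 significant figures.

F_NMS-4042/F_NMS-3434 = 10^(−(m_NMS-4042 − m_NMS-3434)/2.5) = 10^(-4.80/2.5) = 10^-1.920 = 0.01202.

0.0120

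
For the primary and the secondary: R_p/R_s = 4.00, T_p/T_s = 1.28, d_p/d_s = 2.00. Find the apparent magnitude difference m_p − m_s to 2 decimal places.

L_p/L_s = (4.00)²(1.28)⁴ = 42.95.
F_p/F_s = (L_p/L_s)/(d_p/d_s)² = 42.95/4.000 = 10.74.
m_p − m_s = −2.5 log₁₀(10.74) = -2.58.

-2.58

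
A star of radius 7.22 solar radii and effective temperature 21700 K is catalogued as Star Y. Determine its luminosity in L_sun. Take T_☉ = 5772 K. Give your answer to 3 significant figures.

L/L_☉ = (R/R_☉)² (T/T_☉)⁴ = (7.22)² × (21700/5772)⁴
       = 52.13 × (3.760)⁴ = 52.13 × 199.8 = 1.041×10^4.

1.04×10^4 L_sun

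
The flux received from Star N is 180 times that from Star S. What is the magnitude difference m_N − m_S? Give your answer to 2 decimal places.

-5.64

m_N − m_S = −2.5 log₁₀(F_N/F_S) = −2.5 log₁₀(180) = −2.5 × (2.255) = -5.638.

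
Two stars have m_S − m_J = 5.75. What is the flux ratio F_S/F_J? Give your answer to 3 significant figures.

F_S/F_J = 10^(−(m_S − m_J)/2.5) = 10^(-5.75/2.5) = 10^-2.300 = 0.005012.

0.00501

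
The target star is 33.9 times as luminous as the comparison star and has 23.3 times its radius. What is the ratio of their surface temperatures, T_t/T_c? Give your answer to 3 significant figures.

0.500

L ∝ R²T⁴ gives T ∝ (L/R²)^(1/4), so
T_t/T_c = (33.9 / 23.3²)^(1/4) = (0.06244)^(1/4) = 0.4999.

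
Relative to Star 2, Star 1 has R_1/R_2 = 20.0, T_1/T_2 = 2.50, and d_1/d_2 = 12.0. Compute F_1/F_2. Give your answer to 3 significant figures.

L_1/L_2 = (R_1/R_2)²(T_1/T_2)⁴ = (20.0)² × (2.50)⁴ = 1.562×10^4.
F_1/F_2 = (L_1/L_2)/(d_1/d_2)² = 1.562×10^4 / (12.0)² = 108.5.

109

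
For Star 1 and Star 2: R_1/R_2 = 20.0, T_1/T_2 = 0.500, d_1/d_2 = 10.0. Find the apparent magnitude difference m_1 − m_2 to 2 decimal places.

1.51

L_1/L_2 = (20.0)²(0.500)⁴ = 25.00.
F_1/F_2 = (L_1/L_2)/(d_1/d_2)² = 25.00/100.0 = 0.2500.
m_1 − m_2 = −2.5 log₁₀(0.2500) = 1.51.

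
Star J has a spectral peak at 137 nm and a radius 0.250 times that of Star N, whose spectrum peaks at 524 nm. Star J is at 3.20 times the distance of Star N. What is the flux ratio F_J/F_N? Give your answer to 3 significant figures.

1.31

Wien's law: T_J/T_N = λ_N/λ_J = 524/137 = 3.825.
L_J/L_N = (R_J/R_N)²(T_J/T_N)⁴ = (0.250)²(3.825)⁴ = 13.38.
F_J/F_N = (L_J/L_N)/(d_J/d_N)² = 13.38/(3.20)² = 1.306.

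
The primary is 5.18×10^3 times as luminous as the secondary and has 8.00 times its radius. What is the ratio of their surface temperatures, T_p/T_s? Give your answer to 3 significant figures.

L ∝ R²T⁴ gives T ∝ (L/R²)^(1/4), so
T_p/T_s = (5.18×10^3 / 8.00²)^(1/4) = (80.94)^(1/4) = 2.999.

3.00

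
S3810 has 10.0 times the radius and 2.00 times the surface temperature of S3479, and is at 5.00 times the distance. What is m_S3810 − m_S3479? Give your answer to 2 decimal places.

-4.52

L_S3810/L_S3479 = (10.0)²(2.00)⁴ = 1600.
F_S3810/F_S3479 = (L_S3810/L_S3479)/(d_S3810/d_S3479)² = 1600/25.00 = 64.00.
m_S3810 − m_S3479 = −2.5 log₁₀(64.00) = -4.52.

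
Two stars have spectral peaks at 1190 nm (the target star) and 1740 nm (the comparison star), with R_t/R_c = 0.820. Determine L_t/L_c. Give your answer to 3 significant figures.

Wien's law gives T ∝ 1/λ_max, so T_t/T_c = λ_c/λ_t = 1740/1190 = 1.462.
Then L ∝ R²T⁴ gives L_t/L_c = (0.820)² × (1.462)⁴ = 0.6724 × 4.571 = 3.074.

3.07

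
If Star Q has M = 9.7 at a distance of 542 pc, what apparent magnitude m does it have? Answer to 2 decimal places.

18.37

m = M + 5 log₁₀(d/10 pc) = 9.7 + 5 log₁₀(542/10)
  = 9.7 + 5 × 1.734 = 9.7 + 8.67 = 18.37.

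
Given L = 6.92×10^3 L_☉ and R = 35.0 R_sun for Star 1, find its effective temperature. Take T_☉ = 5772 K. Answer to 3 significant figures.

T/T_☉ = (L/L_☉)^(1/4) / (R/R_☉)^(1/2)
T = 5772 × (6.92×10^3)^(1/4) / √(35.0) = 5772 × 9.121 / 5.916 = 8899 K.

8.90×10^3 K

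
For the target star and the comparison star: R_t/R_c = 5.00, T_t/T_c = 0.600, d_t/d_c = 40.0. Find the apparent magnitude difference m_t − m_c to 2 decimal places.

6.73

L_t/L_c = (5.00)²(0.600)⁴ = 3.240.
F_t/F_c = (L_t/L_c)/(d_t/d_c)² = 3.240/1600 = 0.002025.
m_t − m_c = −2.5 log₁₀(0.002025) = 6.73.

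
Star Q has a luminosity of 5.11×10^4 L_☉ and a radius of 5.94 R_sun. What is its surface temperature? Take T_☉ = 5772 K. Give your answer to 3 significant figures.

3.56×10^4 K

T/T_☉ = (L/L_☉)^(1/4) / (R/R_☉)^(1/2)
T = 5772 × (5.11×10^4)^(1/4) / √(5.94) = 5772 × 15.04 / 2.437 = 3.561×10^4 K.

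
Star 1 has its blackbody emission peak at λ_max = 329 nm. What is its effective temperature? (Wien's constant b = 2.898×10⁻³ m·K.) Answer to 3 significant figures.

8.81×10^3 K

T = b/λ_max = 2.898×10⁻³ / (329×10⁻⁹) = 8809 K.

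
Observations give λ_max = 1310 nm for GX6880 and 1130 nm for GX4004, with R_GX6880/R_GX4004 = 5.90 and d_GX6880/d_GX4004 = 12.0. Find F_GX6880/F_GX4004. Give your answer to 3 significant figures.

0.134

Wien's law: T_GX6880/T_GX4004 = λ_GX4004/λ_GX6880 = 1130/1310 = 0.8626.
L_GX6880/L_GX4004 = (R_GX6880/R_GX4004)²(T_GX6880/T_GX4004)⁴ = (5.90)²(0.8626)⁴ = 19.27.
F_GX6880/F_GX4004 = (L_GX6880/L_GX4004)/(d_GX6880/d_GX4004)² = 19.27/(12.0)² = 0.1338.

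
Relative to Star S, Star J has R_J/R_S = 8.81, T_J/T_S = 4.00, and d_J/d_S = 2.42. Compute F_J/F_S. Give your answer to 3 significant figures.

3.39×10^3

L_J/L_S = (R_J/R_S)²(T_J/T_S)⁴ = (8.81)² × (4.00)⁴ = 1.987×10^4.
F_J/F_S = (L_J/L_S)/(d_J/d_S)² = 1.987×10^4 / (2.42)² = 3393.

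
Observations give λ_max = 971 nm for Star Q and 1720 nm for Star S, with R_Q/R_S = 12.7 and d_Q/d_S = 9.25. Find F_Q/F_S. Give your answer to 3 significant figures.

Wien's law: T_Q/T_S = λ_S/λ_Q = 1720/971 = 1.771.
L_Q/L_S = (R_Q/R_S)²(T_Q/T_S)⁴ = (12.7)²(1.771)⁴ = 1588.
F_Q/F_S = (L_Q/L_S)/(d_Q/d_S)² = 1588/(9.25)² = 18.56.

18.6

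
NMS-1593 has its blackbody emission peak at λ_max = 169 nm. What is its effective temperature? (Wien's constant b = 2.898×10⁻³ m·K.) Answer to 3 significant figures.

T = b/λ_max = 2.898×10⁻³ / (169×10⁻⁹) = 1.715×10^4 K.

1.71×10^4 K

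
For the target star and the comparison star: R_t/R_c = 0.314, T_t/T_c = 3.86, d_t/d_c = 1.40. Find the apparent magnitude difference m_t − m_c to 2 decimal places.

-2.62

L_t/L_c = (0.314)²(3.86)⁴ = 21.89.
F_t/F_c = (L_t/L_c)/(d_t/d_c)² = 21.89/1.960 = 11.17.
m_t − m_c = −2.5 log₁₀(11.17) = -2.62.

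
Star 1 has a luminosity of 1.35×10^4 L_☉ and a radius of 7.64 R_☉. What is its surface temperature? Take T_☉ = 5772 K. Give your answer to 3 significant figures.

T/T_☉ = (L/L_☉)^(1/4) / (R/R_☉)^(1/2)
T = 5772 × (1.35×10^4)^(1/4) / √(7.64) = 5772 × 10.78 / 2.764 = 2.251×10^4 K.

2.25×10^4 K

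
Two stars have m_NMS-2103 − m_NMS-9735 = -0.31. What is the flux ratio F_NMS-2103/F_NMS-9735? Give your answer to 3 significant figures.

1.33

F_NMS-2103/F_NMS-9735 = 10^(−(m_NMS-2103 − m_NMS-9735)/2.5) = 10^(0.31/2.5) = 10^0.124 = 1.330.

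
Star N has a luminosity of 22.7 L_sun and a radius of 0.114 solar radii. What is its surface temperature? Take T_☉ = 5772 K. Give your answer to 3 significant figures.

T/T_☉ = (L/L_☉)^(1/4) / (R/R_☉)^(1/2)
T = 5772 × (22.7)^(1/4) / √(0.114) = 5772 × 2.183 / 0.3376 = 3.731×10^4 K.

3.73×10^4 K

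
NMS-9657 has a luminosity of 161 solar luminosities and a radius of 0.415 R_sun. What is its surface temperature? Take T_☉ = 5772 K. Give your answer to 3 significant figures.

T/T_☉ = (L/L_☉)^(1/4) / (R/R_☉)^(1/2)
T = 5772 × (161)^(1/4) / √(0.415) = 5772 × 3.562 / 0.6442 = 3.192×10^4 K.

3.19×10^4 K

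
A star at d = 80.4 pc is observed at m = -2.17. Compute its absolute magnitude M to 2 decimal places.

-6.70

M = m − 5 log₁₀(d/10 pc) = -2.17 − 5 log₁₀(80.4/10)
  = -2.17 − 5 × 0.905 = -2.17 − 4.53 = -6.70.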